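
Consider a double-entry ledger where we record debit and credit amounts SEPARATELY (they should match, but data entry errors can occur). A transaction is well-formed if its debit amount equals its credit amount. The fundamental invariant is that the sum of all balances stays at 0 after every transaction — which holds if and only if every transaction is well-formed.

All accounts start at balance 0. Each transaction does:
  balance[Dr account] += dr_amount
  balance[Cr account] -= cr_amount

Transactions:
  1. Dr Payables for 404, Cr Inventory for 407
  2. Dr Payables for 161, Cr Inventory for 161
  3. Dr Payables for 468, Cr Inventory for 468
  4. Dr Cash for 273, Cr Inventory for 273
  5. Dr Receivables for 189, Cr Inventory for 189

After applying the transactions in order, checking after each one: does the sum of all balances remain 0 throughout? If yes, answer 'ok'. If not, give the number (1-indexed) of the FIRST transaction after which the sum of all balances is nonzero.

After txn 1: dr=404 cr=407 sum_balances=-3
After txn 2: dr=161 cr=161 sum_balances=-3
After txn 3: dr=468 cr=468 sum_balances=-3
After txn 4: dr=273 cr=273 sum_balances=-3
After txn 5: dr=189 cr=189 sum_balances=-3

Answer: 1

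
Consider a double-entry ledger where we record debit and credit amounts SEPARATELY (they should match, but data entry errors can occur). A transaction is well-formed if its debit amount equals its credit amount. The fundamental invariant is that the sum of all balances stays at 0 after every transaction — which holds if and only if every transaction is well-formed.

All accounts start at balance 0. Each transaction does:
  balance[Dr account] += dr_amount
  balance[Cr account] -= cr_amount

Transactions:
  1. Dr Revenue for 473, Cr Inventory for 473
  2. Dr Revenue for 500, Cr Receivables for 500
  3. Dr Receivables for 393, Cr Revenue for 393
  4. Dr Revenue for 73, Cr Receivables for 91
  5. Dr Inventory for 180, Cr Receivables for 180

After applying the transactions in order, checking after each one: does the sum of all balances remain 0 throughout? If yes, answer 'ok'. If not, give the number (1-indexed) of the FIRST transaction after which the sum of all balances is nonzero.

Answer: 4

Derivation:
After txn 1: dr=473 cr=473 sum_balances=0
After txn 2: dr=500 cr=500 sum_balances=0
After txn 3: dr=393 cr=393 sum_balances=0
After txn 4: dr=73 cr=91 sum_balances=-18
After txn 5: dr=180 cr=180 sum_balances=-18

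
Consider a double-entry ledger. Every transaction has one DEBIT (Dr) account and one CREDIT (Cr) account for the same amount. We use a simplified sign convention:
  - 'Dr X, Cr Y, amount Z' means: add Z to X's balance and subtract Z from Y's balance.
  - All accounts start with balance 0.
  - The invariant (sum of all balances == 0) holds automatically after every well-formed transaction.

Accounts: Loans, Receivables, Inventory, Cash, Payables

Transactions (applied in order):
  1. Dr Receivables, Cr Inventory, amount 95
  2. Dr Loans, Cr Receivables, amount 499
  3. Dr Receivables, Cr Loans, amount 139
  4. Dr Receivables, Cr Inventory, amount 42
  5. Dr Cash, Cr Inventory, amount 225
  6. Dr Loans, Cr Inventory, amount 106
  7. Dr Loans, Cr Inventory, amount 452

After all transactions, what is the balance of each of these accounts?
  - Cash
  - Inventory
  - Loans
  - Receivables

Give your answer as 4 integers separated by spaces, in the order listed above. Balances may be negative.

Answer: 225 -920 918 -223

Derivation:
After txn 1 (Dr Receivables, Cr Inventory, amount 95): Inventory=-95 Receivables=95
After txn 2 (Dr Loans, Cr Receivables, amount 499): Inventory=-95 Loans=499 Receivables=-404
After txn 3 (Dr Receivables, Cr Loans, amount 139): Inventory=-95 Loans=360 Receivables=-265
After txn 4 (Dr Receivables, Cr Inventory, amount 42): Inventory=-137 Loans=360 Receivables=-223
After txn 5 (Dr Cash, Cr Inventory, amount 225): Cash=225 Inventory=-362 Loans=360 Receivables=-223
After txn 6 (Dr Loans, Cr Inventory, amount 106): Cash=225 Inventory=-468 Loans=466 Receivables=-223
After txn 7 (Dr Loans, Cr Inventory, amount 452): Cash=225 Inventory=-920 Loans=918 Receivables=-223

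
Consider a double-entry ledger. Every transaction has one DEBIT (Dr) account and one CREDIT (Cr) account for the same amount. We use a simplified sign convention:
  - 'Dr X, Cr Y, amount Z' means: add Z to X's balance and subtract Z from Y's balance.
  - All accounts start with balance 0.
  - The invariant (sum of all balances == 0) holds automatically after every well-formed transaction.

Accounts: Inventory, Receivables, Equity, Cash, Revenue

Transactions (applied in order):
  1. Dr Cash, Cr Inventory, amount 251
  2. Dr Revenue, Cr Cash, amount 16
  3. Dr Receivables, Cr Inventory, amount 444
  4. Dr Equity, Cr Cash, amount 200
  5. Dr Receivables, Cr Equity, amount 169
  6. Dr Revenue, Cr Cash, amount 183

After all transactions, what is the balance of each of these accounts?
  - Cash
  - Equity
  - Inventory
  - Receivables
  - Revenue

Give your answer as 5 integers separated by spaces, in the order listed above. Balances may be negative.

Answer: -148 31 -695 613 199

Derivation:
After txn 1 (Dr Cash, Cr Inventory, amount 251): Cash=251 Inventory=-251
After txn 2 (Dr Revenue, Cr Cash, amount 16): Cash=235 Inventory=-251 Revenue=16
After txn 3 (Dr Receivables, Cr Inventory, amount 444): Cash=235 Inventory=-695 Receivables=444 Revenue=16
After txn 4 (Dr Equity, Cr Cash, amount 200): Cash=35 Equity=200 Inventory=-695 Receivables=444 Revenue=16
After txn 5 (Dr Receivables, Cr Equity, amount 169): Cash=35 Equity=31 Inventory=-695 Receivables=613 Revenue=16
After txn 6 (Dr Revenue, Cr Cash, amount 183): Cash=-148 Equity=31 Inventory=-695 Receivables=613 Revenue=199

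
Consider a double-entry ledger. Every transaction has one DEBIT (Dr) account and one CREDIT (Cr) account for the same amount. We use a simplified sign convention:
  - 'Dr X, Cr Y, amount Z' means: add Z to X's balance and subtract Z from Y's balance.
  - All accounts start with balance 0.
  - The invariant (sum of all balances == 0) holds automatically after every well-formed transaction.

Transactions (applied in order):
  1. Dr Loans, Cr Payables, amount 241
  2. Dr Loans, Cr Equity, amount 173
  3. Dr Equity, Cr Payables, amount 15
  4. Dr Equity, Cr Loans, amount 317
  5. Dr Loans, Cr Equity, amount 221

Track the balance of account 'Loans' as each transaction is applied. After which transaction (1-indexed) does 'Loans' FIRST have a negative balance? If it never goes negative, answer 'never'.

Answer: never

Derivation:
After txn 1: Loans=241
After txn 2: Loans=414
After txn 3: Loans=414
After txn 4: Loans=97
After txn 5: Loans=318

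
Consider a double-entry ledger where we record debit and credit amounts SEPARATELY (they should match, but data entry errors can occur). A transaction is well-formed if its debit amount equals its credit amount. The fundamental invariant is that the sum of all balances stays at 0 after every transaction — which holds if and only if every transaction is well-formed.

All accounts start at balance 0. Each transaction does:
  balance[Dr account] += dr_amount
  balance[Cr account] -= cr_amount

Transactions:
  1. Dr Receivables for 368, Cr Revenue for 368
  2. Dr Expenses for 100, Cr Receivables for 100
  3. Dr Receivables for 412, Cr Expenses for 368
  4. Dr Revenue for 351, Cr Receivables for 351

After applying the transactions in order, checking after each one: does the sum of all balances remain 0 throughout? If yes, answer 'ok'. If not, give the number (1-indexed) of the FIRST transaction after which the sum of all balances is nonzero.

Answer: 3

Derivation:
After txn 1: dr=368 cr=368 sum_balances=0
After txn 2: dr=100 cr=100 sum_balances=0
After txn 3: dr=412 cr=368 sum_balances=44
After txn 4: dr=351 cr=351 sum_balances=44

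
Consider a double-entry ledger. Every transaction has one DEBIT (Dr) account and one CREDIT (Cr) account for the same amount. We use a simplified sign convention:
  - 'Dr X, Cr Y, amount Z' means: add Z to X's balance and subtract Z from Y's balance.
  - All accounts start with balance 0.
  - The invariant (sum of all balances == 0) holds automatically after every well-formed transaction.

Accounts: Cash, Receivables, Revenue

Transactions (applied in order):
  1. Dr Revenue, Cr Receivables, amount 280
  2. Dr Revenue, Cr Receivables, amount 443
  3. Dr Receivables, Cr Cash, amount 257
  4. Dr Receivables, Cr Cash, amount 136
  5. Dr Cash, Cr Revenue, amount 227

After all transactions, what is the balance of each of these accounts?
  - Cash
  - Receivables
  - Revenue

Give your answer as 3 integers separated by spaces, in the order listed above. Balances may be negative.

After txn 1 (Dr Revenue, Cr Receivables, amount 280): Receivables=-280 Revenue=280
After txn 2 (Dr Revenue, Cr Receivables, amount 443): Receivables=-723 Revenue=723
After txn 3 (Dr Receivables, Cr Cash, amount 257): Cash=-257 Receivables=-466 Revenue=723
After txn 4 (Dr Receivables, Cr Cash, amount 136): Cash=-393 Receivables=-330 Revenue=723
After txn 5 (Dr Cash, Cr Revenue, amount 227): Cash=-166 Receivables=-330 Revenue=496

Answer: -166 -330 496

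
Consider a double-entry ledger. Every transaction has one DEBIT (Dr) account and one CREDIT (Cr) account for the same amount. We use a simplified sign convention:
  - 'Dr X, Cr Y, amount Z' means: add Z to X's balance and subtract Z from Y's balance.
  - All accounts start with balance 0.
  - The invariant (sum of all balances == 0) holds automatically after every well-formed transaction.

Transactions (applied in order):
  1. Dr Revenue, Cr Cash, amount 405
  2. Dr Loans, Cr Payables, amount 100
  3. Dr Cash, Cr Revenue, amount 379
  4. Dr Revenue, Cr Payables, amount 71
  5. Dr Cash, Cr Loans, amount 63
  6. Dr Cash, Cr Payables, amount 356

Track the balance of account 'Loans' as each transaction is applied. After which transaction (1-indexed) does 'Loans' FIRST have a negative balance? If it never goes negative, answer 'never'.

Answer: never

Derivation:
After txn 1: Loans=0
After txn 2: Loans=100
After txn 3: Loans=100
After txn 4: Loans=100
After txn 5: Loans=37
After txn 6: Loans=37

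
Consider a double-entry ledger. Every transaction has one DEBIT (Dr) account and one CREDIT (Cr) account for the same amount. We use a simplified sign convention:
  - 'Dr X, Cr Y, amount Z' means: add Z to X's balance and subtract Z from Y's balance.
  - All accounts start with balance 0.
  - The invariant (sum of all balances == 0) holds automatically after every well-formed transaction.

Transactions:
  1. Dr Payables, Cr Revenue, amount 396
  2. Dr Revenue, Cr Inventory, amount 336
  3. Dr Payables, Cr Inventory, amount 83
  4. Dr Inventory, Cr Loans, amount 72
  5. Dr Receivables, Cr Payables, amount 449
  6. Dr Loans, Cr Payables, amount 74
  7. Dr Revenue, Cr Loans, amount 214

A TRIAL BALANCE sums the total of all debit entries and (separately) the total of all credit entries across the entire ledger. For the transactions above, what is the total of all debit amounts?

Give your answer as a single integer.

Answer: 1624

Derivation:
Txn 1: debit+=396
Txn 2: debit+=336
Txn 3: debit+=83
Txn 4: debit+=72
Txn 5: debit+=449
Txn 6: debit+=74
Txn 7: debit+=214
Total debits = 1624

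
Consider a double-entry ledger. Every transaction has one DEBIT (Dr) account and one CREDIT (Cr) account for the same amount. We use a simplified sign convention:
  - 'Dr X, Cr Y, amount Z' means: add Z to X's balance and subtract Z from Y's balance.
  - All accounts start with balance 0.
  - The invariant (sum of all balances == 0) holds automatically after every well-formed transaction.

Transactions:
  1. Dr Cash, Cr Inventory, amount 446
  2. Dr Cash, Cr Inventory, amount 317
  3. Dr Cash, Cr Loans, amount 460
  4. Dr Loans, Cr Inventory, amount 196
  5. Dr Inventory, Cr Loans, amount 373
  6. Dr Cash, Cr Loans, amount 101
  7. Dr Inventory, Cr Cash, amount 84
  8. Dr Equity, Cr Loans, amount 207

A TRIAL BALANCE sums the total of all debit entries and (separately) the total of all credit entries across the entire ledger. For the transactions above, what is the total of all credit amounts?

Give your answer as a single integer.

Answer: 2184

Derivation:
Txn 1: credit+=446
Txn 2: credit+=317
Txn 3: credit+=460
Txn 4: credit+=196
Txn 5: credit+=373
Txn 6: credit+=101
Txn 7: credit+=84
Txn 8: credit+=207
Total credits = 2184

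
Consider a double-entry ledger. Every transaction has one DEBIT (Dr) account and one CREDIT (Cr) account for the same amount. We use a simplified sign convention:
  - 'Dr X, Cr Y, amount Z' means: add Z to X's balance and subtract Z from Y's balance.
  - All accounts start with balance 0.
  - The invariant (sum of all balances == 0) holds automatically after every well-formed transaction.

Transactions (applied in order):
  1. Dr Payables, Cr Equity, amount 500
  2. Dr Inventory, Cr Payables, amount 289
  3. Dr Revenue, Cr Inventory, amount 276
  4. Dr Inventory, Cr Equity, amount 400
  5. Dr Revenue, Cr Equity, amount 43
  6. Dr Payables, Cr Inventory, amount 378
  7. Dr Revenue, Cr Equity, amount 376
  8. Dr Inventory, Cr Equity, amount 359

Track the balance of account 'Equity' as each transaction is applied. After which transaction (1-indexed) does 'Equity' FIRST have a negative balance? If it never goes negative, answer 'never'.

After txn 1: Equity=-500

Answer: 1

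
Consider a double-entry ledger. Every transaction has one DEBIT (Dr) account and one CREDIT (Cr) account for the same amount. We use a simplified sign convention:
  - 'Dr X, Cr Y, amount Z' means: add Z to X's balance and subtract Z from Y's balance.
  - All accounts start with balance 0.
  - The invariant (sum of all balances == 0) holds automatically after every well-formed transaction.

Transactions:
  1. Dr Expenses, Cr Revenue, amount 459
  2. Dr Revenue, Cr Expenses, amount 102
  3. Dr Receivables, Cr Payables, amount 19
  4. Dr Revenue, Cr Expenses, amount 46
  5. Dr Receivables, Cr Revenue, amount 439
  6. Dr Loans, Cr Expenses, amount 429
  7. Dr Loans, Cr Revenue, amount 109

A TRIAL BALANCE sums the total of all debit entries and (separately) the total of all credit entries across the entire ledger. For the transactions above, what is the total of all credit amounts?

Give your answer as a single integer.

Answer: 1603

Derivation:
Txn 1: credit+=459
Txn 2: credit+=102
Txn 3: credit+=19
Txn 4: credit+=46
Txn 5: credit+=439
Txn 6: credit+=429
Txn 7: credit+=109
Total credits = 1603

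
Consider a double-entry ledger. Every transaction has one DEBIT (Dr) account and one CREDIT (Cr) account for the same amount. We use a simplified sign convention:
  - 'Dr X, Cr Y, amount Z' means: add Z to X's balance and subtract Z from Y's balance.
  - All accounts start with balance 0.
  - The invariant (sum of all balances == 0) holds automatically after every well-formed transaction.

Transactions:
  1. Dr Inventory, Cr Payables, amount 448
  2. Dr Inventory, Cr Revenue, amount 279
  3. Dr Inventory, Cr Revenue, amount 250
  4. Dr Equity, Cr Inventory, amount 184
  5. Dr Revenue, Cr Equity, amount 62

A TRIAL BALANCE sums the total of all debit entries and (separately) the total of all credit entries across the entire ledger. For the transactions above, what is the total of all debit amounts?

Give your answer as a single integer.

Txn 1: debit+=448
Txn 2: debit+=279
Txn 3: debit+=250
Txn 4: debit+=184
Txn 5: debit+=62
Total debits = 1223

Answer: 1223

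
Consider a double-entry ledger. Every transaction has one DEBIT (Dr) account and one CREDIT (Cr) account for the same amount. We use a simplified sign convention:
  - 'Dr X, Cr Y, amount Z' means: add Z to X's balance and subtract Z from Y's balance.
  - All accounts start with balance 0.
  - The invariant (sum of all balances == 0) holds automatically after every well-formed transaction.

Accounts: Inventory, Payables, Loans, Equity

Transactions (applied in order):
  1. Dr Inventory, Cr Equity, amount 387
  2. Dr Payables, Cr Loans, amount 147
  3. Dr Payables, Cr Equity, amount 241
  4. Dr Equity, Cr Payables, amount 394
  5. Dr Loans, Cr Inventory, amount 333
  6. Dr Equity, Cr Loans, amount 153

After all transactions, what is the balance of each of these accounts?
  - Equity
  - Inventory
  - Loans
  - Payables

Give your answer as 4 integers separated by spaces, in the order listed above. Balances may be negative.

After txn 1 (Dr Inventory, Cr Equity, amount 387): Equity=-387 Inventory=387
After txn 2 (Dr Payables, Cr Loans, amount 147): Equity=-387 Inventory=387 Loans=-147 Payables=147
After txn 3 (Dr Payables, Cr Equity, amount 241): Equity=-628 Inventory=387 Loans=-147 Payables=388
After txn 4 (Dr Equity, Cr Payables, amount 394): Equity=-234 Inventory=387 Loans=-147 Payables=-6
After txn 5 (Dr Loans, Cr Inventory, amount 333): Equity=-234 Inventory=54 Loans=186 Payables=-6
After txn 6 (Dr Equity, Cr Loans, amount 153): Equity=-81 Inventory=54 Loans=33 Payables=-6

Answer: -81 54 33 -6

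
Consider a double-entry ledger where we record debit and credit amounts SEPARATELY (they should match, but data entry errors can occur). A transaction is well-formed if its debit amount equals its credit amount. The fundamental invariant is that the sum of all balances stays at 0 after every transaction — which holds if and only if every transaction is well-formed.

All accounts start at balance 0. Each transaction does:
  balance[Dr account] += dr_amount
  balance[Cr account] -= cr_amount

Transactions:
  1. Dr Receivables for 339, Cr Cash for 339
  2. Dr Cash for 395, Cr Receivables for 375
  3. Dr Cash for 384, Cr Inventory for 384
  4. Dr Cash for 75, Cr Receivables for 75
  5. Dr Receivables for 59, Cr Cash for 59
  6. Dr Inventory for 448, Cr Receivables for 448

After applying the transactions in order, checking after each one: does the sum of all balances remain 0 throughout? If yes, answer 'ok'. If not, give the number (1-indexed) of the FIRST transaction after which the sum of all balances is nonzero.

Answer: 2

Derivation:
After txn 1: dr=339 cr=339 sum_balances=0
After txn 2: dr=395 cr=375 sum_balances=20
After txn 3: dr=384 cr=384 sum_balances=20
After txn 4: dr=75 cr=75 sum_balances=20
After txn 5: dr=59 cr=59 sum_balances=20
After txn 6: dr=448 cr=448 sum_balances=20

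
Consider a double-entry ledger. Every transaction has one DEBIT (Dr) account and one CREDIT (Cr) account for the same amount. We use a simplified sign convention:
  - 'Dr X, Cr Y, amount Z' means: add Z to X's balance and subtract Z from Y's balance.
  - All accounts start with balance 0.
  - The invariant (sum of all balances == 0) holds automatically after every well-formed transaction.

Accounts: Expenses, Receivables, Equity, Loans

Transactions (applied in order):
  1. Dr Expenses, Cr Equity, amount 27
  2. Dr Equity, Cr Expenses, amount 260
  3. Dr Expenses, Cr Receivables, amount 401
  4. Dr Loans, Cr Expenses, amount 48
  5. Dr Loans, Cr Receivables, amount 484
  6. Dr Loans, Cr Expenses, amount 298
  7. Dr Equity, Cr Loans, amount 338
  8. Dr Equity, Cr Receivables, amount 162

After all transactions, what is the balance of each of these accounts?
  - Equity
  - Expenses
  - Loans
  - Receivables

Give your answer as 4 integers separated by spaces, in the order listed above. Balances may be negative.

After txn 1 (Dr Expenses, Cr Equity, amount 27): Equity=-27 Expenses=27
After txn 2 (Dr Equity, Cr Expenses, amount 260): Equity=233 Expenses=-233
After txn 3 (Dr Expenses, Cr Receivables, amount 401): Equity=233 Expenses=168 Receivables=-401
After txn 4 (Dr Loans, Cr Expenses, amount 48): Equity=233 Expenses=120 Loans=48 Receivables=-401
After txn 5 (Dr Loans, Cr Receivables, amount 484): Equity=233 Expenses=120 Loans=532 Receivables=-885
After txn 6 (Dr Loans, Cr Expenses, amount 298): Equity=233 Expenses=-178 Loans=830 Receivables=-885
After txn 7 (Dr Equity, Cr Loans, amount 338): Equity=571 Expenses=-178 Loans=492 Receivables=-885
After txn 8 (Dr Equity, Cr Receivables, amount 162): Equity=733 Expenses=-178 Loans=492 Receivables=-1047

Answer: 733 -178 492 -1047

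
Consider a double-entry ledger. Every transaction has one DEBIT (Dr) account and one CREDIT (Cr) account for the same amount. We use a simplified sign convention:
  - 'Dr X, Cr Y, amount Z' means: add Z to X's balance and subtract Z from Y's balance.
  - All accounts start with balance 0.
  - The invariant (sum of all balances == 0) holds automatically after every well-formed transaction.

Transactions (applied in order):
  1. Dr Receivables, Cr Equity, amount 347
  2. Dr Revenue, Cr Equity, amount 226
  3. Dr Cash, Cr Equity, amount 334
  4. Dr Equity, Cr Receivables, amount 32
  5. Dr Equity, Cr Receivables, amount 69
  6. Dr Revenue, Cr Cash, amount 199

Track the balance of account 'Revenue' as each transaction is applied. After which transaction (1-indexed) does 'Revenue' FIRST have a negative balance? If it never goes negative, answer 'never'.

After txn 1: Revenue=0
After txn 2: Revenue=226
After txn 3: Revenue=226
After txn 4: Revenue=226
After txn 5: Revenue=226
After txn 6: Revenue=425

Answer: never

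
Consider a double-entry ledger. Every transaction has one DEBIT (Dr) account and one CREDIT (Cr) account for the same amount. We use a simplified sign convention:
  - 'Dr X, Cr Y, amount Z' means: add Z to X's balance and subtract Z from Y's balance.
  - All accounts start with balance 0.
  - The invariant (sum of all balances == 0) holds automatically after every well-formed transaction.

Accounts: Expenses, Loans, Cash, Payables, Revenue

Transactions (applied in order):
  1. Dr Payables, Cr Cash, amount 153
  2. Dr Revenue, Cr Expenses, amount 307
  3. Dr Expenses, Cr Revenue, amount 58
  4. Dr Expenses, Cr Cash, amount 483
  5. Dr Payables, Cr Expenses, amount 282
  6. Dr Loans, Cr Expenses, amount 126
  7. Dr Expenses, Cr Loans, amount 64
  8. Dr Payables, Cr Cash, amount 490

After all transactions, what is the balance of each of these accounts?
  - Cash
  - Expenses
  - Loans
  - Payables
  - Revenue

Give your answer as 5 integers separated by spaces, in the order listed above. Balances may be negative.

After txn 1 (Dr Payables, Cr Cash, amount 153): Cash=-153 Payables=153
After txn 2 (Dr Revenue, Cr Expenses, amount 307): Cash=-153 Expenses=-307 Payables=153 Revenue=307
After txn 3 (Dr Expenses, Cr Revenue, amount 58): Cash=-153 Expenses=-249 Payables=153 Revenue=249
After txn 4 (Dr Expenses, Cr Cash, amount 483): Cash=-636 Expenses=234 Payables=153 Revenue=249
After txn 5 (Dr Payables, Cr Expenses, amount 282): Cash=-636 Expenses=-48 Payables=435 Revenue=249
After txn 6 (Dr Loans, Cr Expenses, amount 126): Cash=-636 Expenses=-174 Loans=126 Payables=435 Revenue=249
After txn 7 (Dr Expenses, Cr Loans, amount 64): Cash=-636 Expenses=-110 Loans=62 Payables=435 Revenue=249
After txn 8 (Dr Payables, Cr Cash, amount 490): Cash=-1126 Expenses=-110 Loans=62 Payables=925 Revenue=249

Answer: -1126 -110 62 925 249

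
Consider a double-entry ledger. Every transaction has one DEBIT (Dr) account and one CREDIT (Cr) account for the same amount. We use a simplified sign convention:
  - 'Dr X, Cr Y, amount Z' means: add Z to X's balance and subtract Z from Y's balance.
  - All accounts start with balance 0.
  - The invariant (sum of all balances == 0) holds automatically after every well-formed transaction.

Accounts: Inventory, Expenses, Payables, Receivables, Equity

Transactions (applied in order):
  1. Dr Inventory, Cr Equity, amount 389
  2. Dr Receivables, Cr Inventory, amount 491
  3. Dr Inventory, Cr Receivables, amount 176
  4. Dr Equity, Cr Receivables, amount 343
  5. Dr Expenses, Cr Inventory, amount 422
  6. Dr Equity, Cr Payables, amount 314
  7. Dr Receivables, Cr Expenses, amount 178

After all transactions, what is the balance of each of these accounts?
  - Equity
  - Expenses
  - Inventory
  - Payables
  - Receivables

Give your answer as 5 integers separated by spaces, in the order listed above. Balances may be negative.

Answer: 268 244 -348 -314 150

Derivation:
After txn 1 (Dr Inventory, Cr Equity, amount 389): Equity=-389 Inventory=389
After txn 2 (Dr Receivables, Cr Inventory, amount 491): Equity=-389 Inventory=-102 Receivables=491
After txn 3 (Dr Inventory, Cr Receivables, amount 176): Equity=-389 Inventory=74 Receivables=315
After txn 4 (Dr Equity, Cr Receivables, amount 343): Equity=-46 Inventory=74 Receivables=-28
After txn 5 (Dr Expenses, Cr Inventory, amount 422): Equity=-46 Expenses=422 Inventory=-348 Receivables=-28
After txn 6 (Dr Equity, Cr Payables, amount 314): Equity=268 Expenses=422 Inventory=-348 Payables=-314 Receivables=-28
After txn 7 (Dr Receivables, Cr Expenses, amount 178): Equity=268 Expenses=244 Inventory=-348 Payables=-314 Receivables=150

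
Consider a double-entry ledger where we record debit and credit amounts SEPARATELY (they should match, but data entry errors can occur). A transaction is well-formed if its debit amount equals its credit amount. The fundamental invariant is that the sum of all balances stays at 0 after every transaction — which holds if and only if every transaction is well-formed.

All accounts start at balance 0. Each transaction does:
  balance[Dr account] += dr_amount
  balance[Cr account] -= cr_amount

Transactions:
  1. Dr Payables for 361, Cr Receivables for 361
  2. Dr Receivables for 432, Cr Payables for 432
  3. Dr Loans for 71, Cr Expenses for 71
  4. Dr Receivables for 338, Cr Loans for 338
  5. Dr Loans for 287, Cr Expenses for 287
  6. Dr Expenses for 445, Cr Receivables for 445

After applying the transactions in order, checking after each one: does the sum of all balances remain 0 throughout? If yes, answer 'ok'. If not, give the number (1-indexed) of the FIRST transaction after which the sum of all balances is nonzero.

After txn 1: dr=361 cr=361 sum_balances=0
After txn 2: dr=432 cr=432 sum_balances=0
After txn 3: dr=71 cr=71 sum_balances=0
After txn 4: dr=338 cr=338 sum_balances=0
After txn 5: dr=287 cr=287 sum_balances=0
After txn 6: dr=445 cr=445 sum_balances=0

Answer: ok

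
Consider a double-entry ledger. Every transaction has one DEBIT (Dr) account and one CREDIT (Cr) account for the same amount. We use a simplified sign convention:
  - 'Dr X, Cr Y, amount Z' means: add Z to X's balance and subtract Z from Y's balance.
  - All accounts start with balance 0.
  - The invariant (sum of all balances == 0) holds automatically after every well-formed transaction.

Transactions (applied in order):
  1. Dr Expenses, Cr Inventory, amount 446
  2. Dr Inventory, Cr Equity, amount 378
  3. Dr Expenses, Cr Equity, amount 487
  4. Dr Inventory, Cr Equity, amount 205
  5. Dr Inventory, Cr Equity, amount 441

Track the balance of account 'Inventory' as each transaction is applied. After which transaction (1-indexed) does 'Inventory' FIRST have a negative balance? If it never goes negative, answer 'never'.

Answer: 1

Derivation:
After txn 1: Inventory=-446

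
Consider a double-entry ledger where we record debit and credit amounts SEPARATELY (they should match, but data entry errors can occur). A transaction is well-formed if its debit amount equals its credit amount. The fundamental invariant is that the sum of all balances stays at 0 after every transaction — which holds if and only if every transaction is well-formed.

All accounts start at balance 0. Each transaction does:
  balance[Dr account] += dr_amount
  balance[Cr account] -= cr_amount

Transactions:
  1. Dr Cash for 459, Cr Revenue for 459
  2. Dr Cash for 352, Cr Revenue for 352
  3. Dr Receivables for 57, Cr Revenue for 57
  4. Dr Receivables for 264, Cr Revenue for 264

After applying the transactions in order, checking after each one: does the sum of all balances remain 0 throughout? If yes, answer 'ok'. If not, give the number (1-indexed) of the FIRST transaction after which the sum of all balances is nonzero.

After txn 1: dr=459 cr=459 sum_balances=0
After txn 2: dr=352 cr=352 sum_balances=0
After txn 3: dr=57 cr=57 sum_balances=0
After txn 4: dr=264 cr=264 sum_balances=0

Answer: ok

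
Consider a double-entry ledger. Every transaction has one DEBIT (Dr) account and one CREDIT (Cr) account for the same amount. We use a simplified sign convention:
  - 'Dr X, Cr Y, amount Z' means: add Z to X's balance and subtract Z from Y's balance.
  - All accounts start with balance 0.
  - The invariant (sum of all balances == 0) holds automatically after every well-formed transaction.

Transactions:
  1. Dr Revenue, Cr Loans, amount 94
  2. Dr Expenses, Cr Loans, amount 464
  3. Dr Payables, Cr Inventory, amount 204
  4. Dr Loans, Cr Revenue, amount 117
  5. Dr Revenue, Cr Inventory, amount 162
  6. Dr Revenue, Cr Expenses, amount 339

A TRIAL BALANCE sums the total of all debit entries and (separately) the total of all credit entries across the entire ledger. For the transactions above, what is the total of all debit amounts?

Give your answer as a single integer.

Txn 1: debit+=94
Txn 2: debit+=464
Txn 3: debit+=204
Txn 4: debit+=117
Txn 5: debit+=162
Txn 6: debit+=339
Total debits = 1380

Answer: 1380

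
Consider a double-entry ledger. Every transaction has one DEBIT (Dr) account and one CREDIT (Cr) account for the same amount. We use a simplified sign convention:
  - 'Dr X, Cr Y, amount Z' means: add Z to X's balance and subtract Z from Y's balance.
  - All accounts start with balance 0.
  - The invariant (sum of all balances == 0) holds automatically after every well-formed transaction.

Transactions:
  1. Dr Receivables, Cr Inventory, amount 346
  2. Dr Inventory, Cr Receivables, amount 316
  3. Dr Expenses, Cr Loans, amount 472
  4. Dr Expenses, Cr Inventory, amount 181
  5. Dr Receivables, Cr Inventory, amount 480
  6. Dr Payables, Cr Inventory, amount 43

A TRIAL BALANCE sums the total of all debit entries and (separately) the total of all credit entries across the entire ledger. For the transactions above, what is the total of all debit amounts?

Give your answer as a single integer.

Txn 1: debit+=346
Txn 2: debit+=316
Txn 3: debit+=472
Txn 4: debit+=181
Txn 5: debit+=480
Txn 6: debit+=43
Total debits = 1838

Answer: 1838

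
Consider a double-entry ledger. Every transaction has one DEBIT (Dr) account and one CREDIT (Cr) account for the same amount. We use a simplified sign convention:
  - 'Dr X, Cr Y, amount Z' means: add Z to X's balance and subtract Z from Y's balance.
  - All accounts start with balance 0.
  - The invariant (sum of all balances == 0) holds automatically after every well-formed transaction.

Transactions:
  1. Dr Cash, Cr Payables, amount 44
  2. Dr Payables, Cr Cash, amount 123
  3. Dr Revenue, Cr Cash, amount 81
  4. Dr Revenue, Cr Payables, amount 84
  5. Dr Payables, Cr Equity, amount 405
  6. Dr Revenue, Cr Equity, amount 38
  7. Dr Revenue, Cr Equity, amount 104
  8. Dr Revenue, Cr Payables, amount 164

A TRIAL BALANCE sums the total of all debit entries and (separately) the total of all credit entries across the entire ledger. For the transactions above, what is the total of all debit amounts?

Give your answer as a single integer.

Answer: 1043

Derivation:
Txn 1: debit+=44
Txn 2: debit+=123
Txn 3: debit+=81
Txn 4: debit+=84
Txn 5: debit+=405
Txn 6: debit+=38
Txn 7: debit+=104
Txn 8: debit+=164
Total debits = 1043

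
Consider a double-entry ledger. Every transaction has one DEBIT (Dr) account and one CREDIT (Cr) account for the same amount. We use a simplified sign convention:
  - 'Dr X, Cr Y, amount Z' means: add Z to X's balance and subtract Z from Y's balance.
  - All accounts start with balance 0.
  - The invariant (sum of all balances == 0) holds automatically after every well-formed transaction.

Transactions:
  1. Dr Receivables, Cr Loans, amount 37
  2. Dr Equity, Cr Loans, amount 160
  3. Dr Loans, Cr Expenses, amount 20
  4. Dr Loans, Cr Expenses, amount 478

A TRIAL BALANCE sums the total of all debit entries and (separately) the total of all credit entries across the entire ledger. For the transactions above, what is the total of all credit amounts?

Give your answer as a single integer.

Answer: 695

Derivation:
Txn 1: credit+=37
Txn 2: credit+=160
Txn 3: credit+=20
Txn 4: credit+=478
Total credits = 695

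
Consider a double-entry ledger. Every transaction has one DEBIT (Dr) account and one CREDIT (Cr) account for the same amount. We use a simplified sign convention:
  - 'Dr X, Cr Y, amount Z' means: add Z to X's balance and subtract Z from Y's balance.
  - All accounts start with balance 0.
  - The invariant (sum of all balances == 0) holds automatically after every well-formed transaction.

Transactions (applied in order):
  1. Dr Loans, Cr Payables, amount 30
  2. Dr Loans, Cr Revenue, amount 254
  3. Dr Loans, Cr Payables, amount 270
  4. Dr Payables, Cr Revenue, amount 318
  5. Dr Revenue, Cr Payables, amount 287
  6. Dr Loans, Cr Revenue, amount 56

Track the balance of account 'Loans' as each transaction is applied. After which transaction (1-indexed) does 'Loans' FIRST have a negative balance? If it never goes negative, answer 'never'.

Answer: never

Derivation:
After txn 1: Loans=30
After txn 2: Loans=284
After txn 3: Loans=554
After txn 4: Loans=554
After txn 5: Loans=554
After txn 6: Loans=610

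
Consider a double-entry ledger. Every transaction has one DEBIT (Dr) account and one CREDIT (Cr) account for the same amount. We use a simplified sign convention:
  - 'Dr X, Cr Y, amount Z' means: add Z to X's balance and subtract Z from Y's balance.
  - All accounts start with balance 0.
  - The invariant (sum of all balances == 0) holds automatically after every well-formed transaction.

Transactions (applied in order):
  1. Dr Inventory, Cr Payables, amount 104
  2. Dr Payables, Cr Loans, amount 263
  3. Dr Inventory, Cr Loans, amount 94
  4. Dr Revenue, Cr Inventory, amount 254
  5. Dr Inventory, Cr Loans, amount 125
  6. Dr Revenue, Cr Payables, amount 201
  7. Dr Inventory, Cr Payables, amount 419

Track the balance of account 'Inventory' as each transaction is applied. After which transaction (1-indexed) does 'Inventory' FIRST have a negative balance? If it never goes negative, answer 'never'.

Answer: 4

Derivation:
After txn 1: Inventory=104
After txn 2: Inventory=104
After txn 3: Inventory=198
After txn 4: Inventory=-56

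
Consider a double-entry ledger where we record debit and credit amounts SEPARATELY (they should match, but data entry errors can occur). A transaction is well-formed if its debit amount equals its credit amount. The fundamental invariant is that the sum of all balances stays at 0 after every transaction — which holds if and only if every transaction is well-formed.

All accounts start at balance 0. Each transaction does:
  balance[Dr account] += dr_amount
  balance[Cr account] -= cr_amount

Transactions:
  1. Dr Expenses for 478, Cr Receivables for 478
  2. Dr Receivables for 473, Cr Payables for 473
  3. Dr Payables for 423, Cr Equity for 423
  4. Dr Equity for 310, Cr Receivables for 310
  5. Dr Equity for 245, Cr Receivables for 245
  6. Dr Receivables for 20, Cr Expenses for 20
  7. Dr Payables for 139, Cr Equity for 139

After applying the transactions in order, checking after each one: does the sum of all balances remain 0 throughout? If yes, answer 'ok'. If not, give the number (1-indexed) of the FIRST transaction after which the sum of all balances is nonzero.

Answer: ok

Derivation:
After txn 1: dr=478 cr=478 sum_balances=0
After txn 2: dr=473 cr=473 sum_balances=0
After txn 3: dr=423 cr=423 sum_balances=0
After txn 4: dr=310 cr=310 sum_balances=0
After txn 5: dr=245 cr=245 sum_balances=0
After txn 6: dr=20 cr=20 sum_balances=0
After txn 7: dr=139 cr=139 sum_balances=0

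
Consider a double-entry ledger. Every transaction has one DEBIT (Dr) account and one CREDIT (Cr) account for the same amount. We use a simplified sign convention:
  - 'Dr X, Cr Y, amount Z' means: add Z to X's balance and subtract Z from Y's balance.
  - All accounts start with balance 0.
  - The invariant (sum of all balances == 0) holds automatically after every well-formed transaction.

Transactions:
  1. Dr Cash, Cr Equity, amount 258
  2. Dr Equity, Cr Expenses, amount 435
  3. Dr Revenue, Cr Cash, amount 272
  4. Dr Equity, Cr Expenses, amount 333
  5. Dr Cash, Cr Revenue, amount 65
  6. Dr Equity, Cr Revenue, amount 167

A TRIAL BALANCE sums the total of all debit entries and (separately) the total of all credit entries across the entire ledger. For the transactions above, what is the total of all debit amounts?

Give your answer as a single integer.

Txn 1: debit+=258
Txn 2: debit+=435
Txn 3: debit+=272
Txn 4: debit+=333
Txn 5: debit+=65
Txn 6: debit+=167
Total debits = 1530

Answer: 1530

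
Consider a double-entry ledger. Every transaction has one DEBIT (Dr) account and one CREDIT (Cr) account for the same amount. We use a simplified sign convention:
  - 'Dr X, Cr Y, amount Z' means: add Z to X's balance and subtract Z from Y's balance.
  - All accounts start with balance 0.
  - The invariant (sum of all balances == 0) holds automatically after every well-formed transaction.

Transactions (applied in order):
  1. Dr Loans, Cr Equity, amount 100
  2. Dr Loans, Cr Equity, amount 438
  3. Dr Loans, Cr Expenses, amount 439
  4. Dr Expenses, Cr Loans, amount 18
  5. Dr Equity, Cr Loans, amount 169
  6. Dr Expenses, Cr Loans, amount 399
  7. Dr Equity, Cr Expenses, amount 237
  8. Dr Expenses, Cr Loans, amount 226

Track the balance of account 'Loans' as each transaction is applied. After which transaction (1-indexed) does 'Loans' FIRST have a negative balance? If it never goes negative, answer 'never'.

Answer: never

Derivation:
After txn 1: Loans=100
After txn 2: Loans=538
After txn 3: Loans=977
After txn 4: Loans=959
After txn 5: Loans=790
After txn 6: Loans=391
After txn 7: Loans=391
After txn 8: Loans=165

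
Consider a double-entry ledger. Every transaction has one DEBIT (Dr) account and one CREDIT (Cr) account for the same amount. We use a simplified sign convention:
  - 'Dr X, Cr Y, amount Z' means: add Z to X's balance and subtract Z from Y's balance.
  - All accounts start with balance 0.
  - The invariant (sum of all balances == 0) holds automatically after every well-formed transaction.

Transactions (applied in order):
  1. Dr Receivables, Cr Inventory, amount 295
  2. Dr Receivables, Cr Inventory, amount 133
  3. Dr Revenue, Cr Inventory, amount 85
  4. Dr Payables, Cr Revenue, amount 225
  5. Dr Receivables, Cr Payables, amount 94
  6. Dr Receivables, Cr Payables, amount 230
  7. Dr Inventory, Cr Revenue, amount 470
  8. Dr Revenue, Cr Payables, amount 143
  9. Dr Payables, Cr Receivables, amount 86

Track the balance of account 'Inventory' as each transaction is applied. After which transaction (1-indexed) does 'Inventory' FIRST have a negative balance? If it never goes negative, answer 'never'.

After txn 1: Inventory=-295

Answer: 1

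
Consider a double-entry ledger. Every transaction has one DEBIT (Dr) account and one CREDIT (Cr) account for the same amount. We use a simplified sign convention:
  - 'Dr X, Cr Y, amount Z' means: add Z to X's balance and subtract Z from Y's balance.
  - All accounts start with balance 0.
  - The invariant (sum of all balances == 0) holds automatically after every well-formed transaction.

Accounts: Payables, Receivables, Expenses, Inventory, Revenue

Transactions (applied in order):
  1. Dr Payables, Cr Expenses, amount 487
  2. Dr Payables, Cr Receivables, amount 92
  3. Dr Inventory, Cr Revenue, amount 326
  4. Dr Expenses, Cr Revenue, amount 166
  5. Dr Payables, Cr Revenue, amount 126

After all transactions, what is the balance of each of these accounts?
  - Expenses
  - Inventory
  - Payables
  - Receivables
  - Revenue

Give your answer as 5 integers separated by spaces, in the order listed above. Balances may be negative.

Answer: -321 326 705 -92 -618

Derivation:
After txn 1 (Dr Payables, Cr Expenses, amount 487): Expenses=-487 Payables=487
After txn 2 (Dr Payables, Cr Receivables, amount 92): Expenses=-487 Payables=579 Receivables=-92
After txn 3 (Dr Inventory, Cr Revenue, amount 326): Expenses=-487 Inventory=326 Payables=579 Receivables=-92 Revenue=-326
After txn 4 (Dr Expenses, Cr Revenue, amount 166): Expenses=-321 Inventory=326 Payables=579 Receivables=-92 Revenue=-492
After txn 5 (Dr Payables, Cr Revenue, amount 126): Expenses=-321 Inventory=326 Payables=705 Receivables=-92 Revenue=-618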